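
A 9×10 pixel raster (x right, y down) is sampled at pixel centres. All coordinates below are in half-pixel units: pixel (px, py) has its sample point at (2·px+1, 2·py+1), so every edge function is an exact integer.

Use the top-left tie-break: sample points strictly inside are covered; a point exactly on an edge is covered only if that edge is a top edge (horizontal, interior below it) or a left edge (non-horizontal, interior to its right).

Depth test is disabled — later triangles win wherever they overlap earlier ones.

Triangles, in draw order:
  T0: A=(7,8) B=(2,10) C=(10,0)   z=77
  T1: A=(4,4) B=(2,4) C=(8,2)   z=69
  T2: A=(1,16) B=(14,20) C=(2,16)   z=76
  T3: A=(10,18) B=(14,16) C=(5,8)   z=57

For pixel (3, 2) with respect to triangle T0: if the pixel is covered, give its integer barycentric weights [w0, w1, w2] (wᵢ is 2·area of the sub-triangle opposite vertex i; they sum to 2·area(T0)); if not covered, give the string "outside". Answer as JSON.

T0:
  2·area = 34
  edge (7, 8)→(2, 10): d=(-5,2) right/bottom  bias=-1
  edge (2, 10)→(10, 0): d=(8,-10) top-left  bias=+0
  edge (10, 0)→(7, 8): d=(-3,8) right/bottom  bias=-1
    (3,2)@(7, 5): e=[15,10,9] → █
    (4,2)@(9, 5): e=[11,30,-7] → ·
    (2,3)@(5, 7): e=[9,6,19] → █
    (4,3)@(9, 7): e=[1,46,-13] → ·
    (1,4)@(3, 9): e=[3,2,29] → █
    (2,4)@(5, 9): e=[-1,22,13] → ·
    (3,4)@(7, 9): e=[-5,42,-3] → ·
    (1,5)@(3, 11): e=[-7,18,23] → ·
  covered (4 px):
    · · · · · · · · ·
    · · · · · · · · ·
    · · · █ · · · · ·
    · · █ █ · · · · ·
    · █ · · · · · · ·
    · · · · · · · · ·
    · · · · · · · · ·
    · · · · · · · · ·
    · · · · · · · · ·
    · · · · · · · · ·
T1:
  2·area = 4
  edge (4, 4)→(2, 4): d=(-2,0) right/bottom  bias=-1
  edge (2, 4)→(8, 2): d=(6,-2) top-left  bias=+0
  edge (8, 2)→(4, 4): d=(-4,2) right/bottom  bias=-1
    (5,0)@(11, 1): e=[6,0,-2] → ·  [on edge]
    (2,1)@(5, 3): e=[2,0,2] → █  [on edge]
    (3,1)@(7, 3): e=[2,4,-2] → ·
    (2,2)@(5, 5): e=[-2,12,-6] → ·
  covered (1 px):
    · · · · · · · · ·
    · · █ · · · · · ·
    · · · · · · · · ·
    · · · · · · · · ·
    · · · · · · · · ·
    · · · · · · · · ·
    · · · · · · · · ·
    · · · · · · · · ·
    · · · · · · · · ·
    · · · · · · · · ·
T2:
  2·area = 4  (B↔C swapped to make it positive)
  edge (1, 16)→(2, 16): d=(1,0) top-left  bias=+0
  edge (2, 16)→(14, 20): d=(12,4) right/bottom  bias=-1
  edge (14, 20)→(1, 16): d=(-13,-4) top-left  bias=+0
    (2,8)@(5, 17): e=[1,0,3] → ·  [on edge]
    (5,9)@(11, 19): e=[3,0,1] → ·  [on edge]
  covered (0 px):
    · · · · · · · · ·
    · · · · · · · · ·
    · · · · · · · · ·
    · · · · · · · · ·
    · · · · · · · · ·
    · · · · · · · · ·
    · · · · · · · · ·
    · · · · · · · · ·
    · · · · · · · · ·
    · · · · · · · · ·
T3:
  2·area = 50  (B↔C swapped to make it positive)
  edge (10, 18)→(5, 8): d=(-5,-10) top-left  bias=+0
  edge (5, 8)→(14, 16): d=(9,8) right/bottom  bias=-1
  edge (14, 16)→(10, 18): d=(-4,2) right/bottom  bias=-1
    (3,5)@(7, 11): e=[5,11,34] → █
    (4,5)@(9, 11): e=[25,-5,30] → ·
    (3,6)@(7, 13): e=[-5,29,26] → ·
    (4,6)@(9, 13): e=[15,13,22] → █
    (5,6)@(11, 13): e=[35,-3,18] → ·
    (4,7)@(9, 15): e=[5,31,14] → █
    (5,7)@(11, 15): e=[25,15,10] → █
    (6,7)@(13, 15): e=[45,-1,6] → ·
    (4,8)@(9, 17): e=[-5,49,6] → ·
    (5,8)@(11, 17): e=[15,33,2] → █
    (6,8)@(13, 17): e=[35,17,-2] → ·
    (5,9)@(11, 19): e=[5,51,-6] → ·
  covered (5 px):
    · · · · · · · · ·
    · · · · · · · · ·
    · · · · · · · · ·
    · · · · · · · · ·
    · · · · · · · · ·
    · · · █ · · · · ·
    · · · · █ · · · ·
    · · · · █ █ · · ·
    · · · · · █ · · ·
    · · · · · · · · ·

Result: [10,9,15]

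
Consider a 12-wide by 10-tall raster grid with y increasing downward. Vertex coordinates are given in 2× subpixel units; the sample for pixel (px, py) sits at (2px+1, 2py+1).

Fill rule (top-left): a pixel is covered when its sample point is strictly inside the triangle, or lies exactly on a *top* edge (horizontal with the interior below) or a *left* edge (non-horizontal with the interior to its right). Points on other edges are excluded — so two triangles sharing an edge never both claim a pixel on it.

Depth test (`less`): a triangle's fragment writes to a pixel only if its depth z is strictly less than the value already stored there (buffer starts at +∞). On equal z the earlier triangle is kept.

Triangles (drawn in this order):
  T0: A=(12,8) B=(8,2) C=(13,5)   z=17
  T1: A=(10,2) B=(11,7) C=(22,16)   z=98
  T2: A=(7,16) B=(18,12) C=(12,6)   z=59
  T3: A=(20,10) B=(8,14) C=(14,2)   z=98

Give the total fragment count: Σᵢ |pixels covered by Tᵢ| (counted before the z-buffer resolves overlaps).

T0:
  2·area = 18
  edge (12, 8)→(8, 2): d=(-4,-6) top-left  bias=+0
  edge (8, 2)→(13, 5): d=(5,3) right/bottom  bias=-1
  edge (13, 5)→(12, 8): d=(-1,3) right/bottom  bias=-1
    (4,1)@(9, 3): e=[2,2,14] → █
    (5,1)@(11, 3): e=[14,-4,8] → ·
    (4,2)@(9, 5): e=[-6,12,12] → ·
    (5,2)@(11, 5): e=[6,6,6] → █
    (6,2)@(13, 5): e=[18,0,0] → ·  [on edge]
    (5,3)@(11, 7): e=[-2,16,4] → ·
    (5,5)@(11, 11): e=[-18,36,0] → ·  [on edge]
    (11,5)@(23, 11): e=[54,0,-36] → ·  [on edge]
    (4,8)@(9, 17): e=[-54,72,0] → ·  [on edge]
  covered (2 px):
    · · · · · · · · · · · ·
    · · · · █ · · · · · · ·
    · · · · · █ · · · · · ·
    · · · · · · · · · · · ·
    · · · · · · · · · · · ·
    · · · · · · · · · · · ·
    · · · · · · · · · · · ·
    · · · · · · · · · · · ·
    · · · · · · · · · · · ·
    · · · · · · · · · · · ·
T1:
  2·area = 46  (B↔C swapped to make it positive)
  edge (10, 2)→(22, 16): d=(12,14) right/bottom  bias=-1
  edge (22, 16)→(11, 7): d=(-11,-9) top-left  bias=+0
  edge (11, 7)→(10, 2): d=(-1,-5) top-left  bias=+0
    (5,2)@(11, 5): e=[22,22,2] → █
    (6,2)@(13, 5): e=[-6,40,12] → ·
    (5,3)@(11, 7): e=[46,0,0] → █  [on edge]
    (6,3)@(13, 7): e=[18,18,10] → █
    (7,3)@(15, 7): e=[-10,36,20] → ·
    (5,4)@(11, 9): e=[70,-22,-2] → ·
    (6,4)@(13, 9): e=[42,-4,8] → ·
    (7,4)@(15, 9): e=[14,14,18] → █
    (8,4)@(17, 9): e=[-14,32,28] → ·
    (7,5)@(15, 11): e=[38,-8,16] → ·
    (8,5)@(17, 11): e=[10,10,26] → █
    (9,5)@(19, 11): e=[-18,28,36] → ·
    (6,8)@(13, 17): e=[138,-92,0] → ·  [on edge]
  covered (7 px):
    · · · · · · · · · · · ·
    · · · · · · · · · · · ·
    · · · · · █ · · · · · ·
    · · · · · █ █ · · · · ·
    · · · · · · · █ · · · ·
    · · · · · · · · █ · · ·
    · · · · · · · · · █ · ·
    · · · · · · · · · · █ ·
    · · · · · · · · · · · ·
    · · · · · · · · · · · ·
T2:
  2·area = 90  (B↔C swapped to make it positive)
  edge (7, 16)→(12, 6): d=(5,-10) top-left  bias=+0
  edge (12, 6)→(18, 12): d=(6,6) right/bottom  bias=-1
  edge (18, 12)→(7, 16): d=(-11,4) right/bottom  bias=-1
    (3,0)@(7, 1): e=[-75,0,165] → ·  [on edge]
    (4,1)@(9, 3): e=[-45,0,135] → ·  [on edge]
    (5,2)@(11, 5): e=[-15,0,105] → ·  [on edge]
    (6,3)@(13, 7): e=[15,0,75] → ·  [on edge]
    (5,4)@(11, 9): e=[5,24,61] → █
    (6,4)@(13, 9): e=[25,12,53] → █
    (7,4)@(15, 9): e=[45,0,45] → ·  [on edge]
    (5,5)@(11, 11): e=[15,36,39] → █
    (7,5)@(15, 11): e=[55,12,23] → █
    (8,5)@(17, 11): e=[75,0,15] → ·  [on edge]
    (4,6)@(9, 13): e=[5,60,25] → █
    (8,6)@(17, 13): e=[85,12,-7] → ·
    (9,6)@(19, 13): e=[105,0,-15] → ·  [on edge]
    (10,7)@(21, 15): e=[135,0,-45] → ·  [on edge]
    (11,8)@(23, 17): e=[165,0,-75] → ·  [on edge]
  covered (10 px):
    · · · · · · · · · · · ·
    · · · · · · · · · · · ·
    · · · · · · · · · · · ·
    · · · · · · · · · · · ·
    · · · · · █ █ · · · · ·
    · · · · · █ █ █ · · · ·
    · · · · █ █ █ █ · · · ·
    · · · · █ · · · · · · ·
    · · · · · · · · · · · ·
    · · · · · · · · · · · ·
T3:
  2·area = 120
  edge (20, 10)→(8, 14): d=(-12,4) right/bottom  bias=-1
  edge (8, 14)→(14, 2): d=(6,-12) top-left  bias=+0
  edge (14, 2)→(20, 10): d=(6,8) right/bottom  bias=-1
    (6,2)@(13, 5): e=[88,6,26] → █
    (7,2)@(15, 5): e=[80,30,10] → █
    (8,2)@(17, 5): e=[72,54,-6] → ·
    (6,3)@(13, 7): e=[64,18,38] → █
    (8,3)@(17, 7): e=[48,66,6] → █
    (9,3)@(19, 7): e=[40,90,-10] → ·
    (5,4)@(11, 9): e=[48,6,66] → █
    (9,4)@(19, 9): e=[16,102,2] → █
    (10,4)@(21, 9): e=[8,126,-14] → ·
    (11,4)@(23, 9): e=[0,150,-30] → ·  [on edge]
    (5,5)@(11, 11): e=[24,18,78] → █
    (8,5)@(17, 11): e=[0,90,30] → ·  [on edge]
    (5,6)@(11, 13): e=[0,30,90] → ·  [on edge]
    (2,7)@(5, 15): e=[0,-30,150] → ·  [on edge]
  covered (14 px):
    · · · · · · · · · · · ·
    · · · · · · · · · · · ·
    · · · · · · █ █ · · · ·
    · · · · · · █ █ █ · · ·
    · · · · · █ █ █ █ █ · ·
    · · · · · █ █ █ · · · ·
    · · · · █ · · · · · · ·
    · · · · · · · · · · · ·
    · · · · · · · · · · · ·
    · · · · · · · · · · · ·

Answer: 33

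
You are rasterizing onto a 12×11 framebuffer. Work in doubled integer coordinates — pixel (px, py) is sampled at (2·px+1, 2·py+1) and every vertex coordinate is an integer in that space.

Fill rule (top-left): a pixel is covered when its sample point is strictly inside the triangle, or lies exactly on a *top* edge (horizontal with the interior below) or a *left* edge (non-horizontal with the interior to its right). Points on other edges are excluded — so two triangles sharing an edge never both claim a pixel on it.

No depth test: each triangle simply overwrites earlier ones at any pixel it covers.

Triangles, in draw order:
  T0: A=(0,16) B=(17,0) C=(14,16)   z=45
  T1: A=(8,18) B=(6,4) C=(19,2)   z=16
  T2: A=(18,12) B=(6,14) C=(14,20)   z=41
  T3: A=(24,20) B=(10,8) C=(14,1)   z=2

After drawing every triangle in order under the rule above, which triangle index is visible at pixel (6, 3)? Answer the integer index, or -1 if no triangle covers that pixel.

T0:
  2·area = 224
  edge (0, 16)→(17, 0): d=(17,-16) top-left  bias=+0
  edge (17, 0)→(14, 16): d=(-3,16) right/bottom  bias=-1
  edge (14, 16)→(0, 16): d=(-14,0) right/bottom  bias=-1
    (7,1)@(15, 3): e=[19,23,182] → █
    (8,1)@(17, 3): e=[51,-9,182] → ·
    (6,2)@(13, 5): e=[21,49,154] → █
    (8,2)@(17, 5): e=[85,-15,154] → ·
    (5,3)@(11, 7): e=[23,75,126] → █
    (8,3)@(17, 7): e=[119,-21,126] → ·
    (4,4)@(9, 9): e=[25,101,98] → █
    (8,4)@(17, 9): e=[153,-27,98] → ·
    (3,5)@(7, 11): e=[27,127,70] → █
    (7,5)@(15, 11): e=[155,-1,70] → ·
    (2,6)@(5, 13): e=[29,153,42] → █
    (7,6)@(15, 13): e=[189,-7,42] → ·
  covered (25 px):
    · · · · · · · · · · · ·
    · · · · · · · █ · · · ·
    · · · · · · █ █ · · · ·
    · · · · · █ █ █ · · · ·
    · · · · █ █ █ █ · · · ·
    · · · █ █ █ █ · · · · ·
    · · █ █ █ █ █ · · · · ·
    · █ █ █ █ █ █ · · · · ·
    · · · · · · · · · · · ·
    · · · · · · · · · · · ·
    · · · · · · · · · · · ·
T1:
  2·area = 186
  edge (8, 18)→(6, 4): d=(-2,-14) top-left  bias=+0
  edge (6, 4)→(19, 2): d=(13,-2) top-left  bias=+0
  edge (19, 2)→(8, 18): d=(-11,16) right/bottom  bias=-1
    (6,1)@(13, 3): e=[100,1,85] → █
    (7,1)@(15, 3): e=[128,5,53] → █
    (8,1)@(17, 3): e=[156,9,21] → █
    (9,1)@(19, 3): e=[184,13,-11] → ·
    (3,2)@(7, 5): e=[12,15,159] → █
    (4,2)@(9, 5): e=[40,19,127] → █
    (5,2)@(11, 5): e=[68,23,95] → █
    (8,2)@(17, 5): e=[152,35,-1] → ·
    (3,3)@(7, 7): e=[8,41,137] → █
    (8,3)@(17, 7): e=[148,61,-23] → ·
    (3,4)@(7, 9): e=[4,67,115] → █
    (7,4)@(15, 9): e=[116,83,-13] → ·
    (3,5)@(7, 11): e=[0,93,93] → █  [on edge]
  covered (23 px):
    · · · · · · · · · · · ·
    · · · · · · █ █ █ · · ·
    · · · █ █ █ █ █ · · · ·
    · · · █ █ █ █ █ · · · ·
    · · · █ █ █ █ · · · · ·
    · · · █ █ █ · · · · · ·
    · · · · █ █ · · · · · ·
    · · · · █ · · · · · · ·
    · · · · · · · · · · · ·
    · · · · · · · · · · · ·
    · · · · · · · · · · · ·
T2:
  2·area = 88  (B↔C swapped to make it positive)
  edge (18, 12)→(14, 20): d=(-4,8) right/bottom  bias=-1
  edge (14, 20)→(6, 14): d=(-8,-6) top-left  bias=+0
  edge (6, 14)→(18, 12): d=(12,-2) top-left  bias=+0
    (6,6)@(13, 13): e=[36,50,2] → █
    (7,6)@(15, 13): e=[20,62,6] → █
    (8,6)@(17, 13): e=[4,74,10] → █
    (9,6)@(19, 13): e=[-12,86,14] → ·
    (4,7)@(9, 15): e=[60,10,18] → █
    (5,7)@(11, 15): e=[44,22,22] → █
    (8,7)@(17, 15): e=[-4,58,34] → ·
    (4,8)@(9, 17): e=[52,-6,42] → ·
    (5,8)@(11, 17): e=[36,6,46] → █
    (8,8)@(17, 17): e=[-12,42,58] → ·
    (5,9)@(11, 19): e=[28,-10,70] → ·
    (6,9)@(13, 19): e=[12,2,74] → █
  covered (11 px):
    · · · · · · · · · · · ·
    · · · · · · · · · · · ·
    · · · · · · · · · · · ·
    · · · · · · · · · · · ·
    · · · · · · · · · · · ·
    · · · · · · · · · · · ·
    · · · · · · █ █ █ · · ·
    · · · · █ █ █ █ · · · ·
    · · · · · █ █ █ · · · ·
    · · · · · · █ · · · · ·
    · · · · · · · · · · · ·
T3:
  2·area = 146
  edge (24, 20)→(10, 8): d=(-14,-12) top-left  bias=+0
  edge (10, 8)→(14, 1): d=(4,-7) top-left  bias=+0
  edge (14, 1)→(24, 20): d=(10,19) right/bottom  bias=-1
    (6,1)@(13, 3): e=[106,1,39] → █
    (7,1)@(15, 3): e=[130,15,1] → █
    (8,1)@(17, 3): e=[154,29,-37] → ·
    (6,2)@(13, 5): e=[78,9,59] → █
    (8,2)@(17, 5): e=[126,37,-17] → ·
    (5,3)@(11, 7): e=[26,3,117] → █
    (8,3)@(17, 7): e=[98,45,3] → █
    (9,3)@(19, 7): e=[122,59,-35] → ·
    (5,4)@(11, 9): e=[-2,11,137] → ·
    (6,4)@(13, 9): e=[22,25,99] → █
    (9,4)@(19, 9): e=[94,67,-15] → ·
    (6,5)@(13, 11): e=[-6,33,119] → ·
  covered (20 px):
    · · · · · · · · · · · ·
    · · · · · · █ █ · · · ·
    · · · · · · █ █ · · · ·
    · · · · · █ █ █ █ · · ·
    · · · · · · █ █ █ · · ·
    · · · · · · · █ █ █ · ·
    · · · · · · · · █ █ · ·
    · · · · · · · · · █ █ ·
    · · · · · · · · · · █ ·
    · · · · · · · · · · · █
    · · · · · · · · · · · ·

Z-buffer (winner per pixel, '.' = empty):
  . . . . . . . . . . . .
  . . . . . . 3 3 1 . . .
  . . . 1 1 1 3 3 . . . .
  . . . 1 1 3 3 3 3 . . .
  . . . 1 1 1 3 3 3 . . .
  . . . 1 1 1 0 3 3 3 . .
  . . 0 0 1 1 2 2 3 3 . .
  . 0 0 0 2 2 2 2 . 3 3 .
  . . . . . 2 2 2 . . 3 .
  . . . . . . 2 . . . . 3
  . . . . . . . . . . . .

Final: 3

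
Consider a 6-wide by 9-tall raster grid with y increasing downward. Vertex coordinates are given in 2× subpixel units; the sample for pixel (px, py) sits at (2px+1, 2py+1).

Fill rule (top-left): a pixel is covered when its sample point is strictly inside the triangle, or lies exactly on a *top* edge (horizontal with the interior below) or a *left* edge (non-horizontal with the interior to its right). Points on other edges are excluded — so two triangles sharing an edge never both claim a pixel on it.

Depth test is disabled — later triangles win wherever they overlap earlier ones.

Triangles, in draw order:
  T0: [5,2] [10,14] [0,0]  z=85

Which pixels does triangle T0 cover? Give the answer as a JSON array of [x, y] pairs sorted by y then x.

T0:
  2·area = 50
  edge (5, 2)→(10, 14): d=(5,12) right/bottom  bias=-1
  edge (10, 14)→(0, 0): d=(-10,-14) top-left  bias=+0
  edge (0, 0)→(5, 2): d=(5,2) right/bottom  bias=-1
    (0,0)@(1, 1): e=[43,4,3] → █
    (1,0)@(3, 1): e=[19,32,-1] → ·
    (0,1)@(1, 3): e=[53,-16,13] → ·
    (1,1)@(3, 3): e=[29,12,9] → █
    (2,1)@(5, 3): e=[5,40,5] → █
    (3,1)@(7, 3): e=[-19,68,1] → ·
    (1,2)@(3, 5): e=[39,-8,19] → ·
    (2,2)@(5, 5): e=[15,20,15] → █
    (3,2)@(7, 5): e=[-9,48,11] → ·
    (2,3)@(5, 7): e=[25,0,25] → █  [on edge]
    (3,3)@(7, 7): e=[1,28,21] → █
    (4,3)@(9, 7): e=[-23,56,17] → ·
  covered (7 px):
    █ · · · · ·
    · █ █ · · ·
    · · █ · · ·
    · · █ █ · ·
    · · · █ · ·
    · · · · · ·
    · · · · · ·
    · · · · · ·
    · · · · · ·

Final: [[0,0],[1,1],[2,1],[2,2],[2,3],[3,3],[3,4]]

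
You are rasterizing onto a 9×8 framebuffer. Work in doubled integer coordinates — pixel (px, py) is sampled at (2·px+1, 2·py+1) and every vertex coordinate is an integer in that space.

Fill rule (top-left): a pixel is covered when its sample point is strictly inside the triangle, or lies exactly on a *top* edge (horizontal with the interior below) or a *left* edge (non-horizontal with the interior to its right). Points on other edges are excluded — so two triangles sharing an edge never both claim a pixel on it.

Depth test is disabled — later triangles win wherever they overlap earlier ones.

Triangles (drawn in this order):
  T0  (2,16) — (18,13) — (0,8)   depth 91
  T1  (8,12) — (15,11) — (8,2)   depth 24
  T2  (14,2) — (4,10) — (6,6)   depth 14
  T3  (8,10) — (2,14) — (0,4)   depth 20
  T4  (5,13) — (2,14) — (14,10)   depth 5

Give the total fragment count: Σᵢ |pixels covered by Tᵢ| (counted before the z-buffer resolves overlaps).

T0:
  2·area = 134  (B↔C swapped to make it positive)
  edge (2, 16)→(0, 8): d=(-2,-8) top-left  bias=+0
  edge (0, 8)→(18, 13): d=(18,5) right/bottom  bias=-1
  edge (18, 13)→(2, 16): d=(-16,3) right/bottom  bias=-1
    (0,4)@(1, 9): e=[6,13,115] → X
    (1,4)@(3, 9): e=[22,3,109] → X
    (2,4)@(5, 9): e=[38,-7,103] → .
    (0,5)@(1, 11): e=[2,49,83] → X
    (2,5)@(5, 11): e=[34,29,71] → X
    (3,5)@(7, 11): e=[50,19,65] → X
    (4,5)@(9, 11): e=[66,9,59] → X
    (5,5)@(11, 11): e=[82,-1,53] → .
    (0,6)@(1, 13): e=[-2,85,51] → .
    (1,6)@(3, 13): e=[14,75,45] → X
    (5,6)@(11, 13): e=[78,35,21] → X
    (6,6)@(13, 13): e=[94,25,15] → X
  covered (18 px):
    . . . . . . . . .
    . . . . . . . . .
    . . . . . . . . .
    . . . . . . . . .
    X X . . . . . . .
    X X X X X . . . .
    . X X X X X X X X
    . X X X . . . . .
T1:
  2·area = 70  (B↔C swapped to make it positive)
  edge (8, 12)→(8, 2): d=(0,-10) top-left  bias=+0
  edge (8, 2)→(15, 11): d=(7,9) right/bottom  bias=-1
  edge (15, 11)→(8, 12): d=(-7,1) right/bottom  bias=-1
    (4,2)@(9, 5): e=[10,12,48] → X
    (5,2)@(11, 5): e=[30,-6,46] → .
    (4,3)@(9, 7): e=[10,26,34] → X
    (5,3)@(11, 7): e=[30,8,32] → X
    (6,3)@(13, 7): e=[50,-10,30] → .
    (4,4)@(9, 9): e=[10,40,20] → X
    (6,4)@(13, 9): e=[50,4,16] → X
    (7,4)@(15, 9): e=[70,-14,14] → .
    (4,5)@(9, 11): e=[10,54,6] → X
    (7,5)@(15, 11): e=[70,0,0] → .  [on edge]
    (0,6)@(1, 13): e=[-70,140,0] → .  [on edge]
    (4,6)@(9, 13): e=[10,68,-8] → .
  covered (9 px):
    . . . . . . . . .
    . . . . . . . . .
    . . . . X . . . .
    . . . . X X . . .
    . . . . X X X . .
    . . . . X X X . .
    . . . . . . . . .
    . . . . . . . . .
T2:
  2·area = 24
  edge (14, 2)→(4, 10): d=(-10,8) right/bottom  bias=-1
  edge (4, 10)→(6, 6): d=(2,-4) top-left  bias=+0
  edge (6, 6)→(14, 2): d=(8,-4) top-left  bias=+0
    (4,2)@(9, 5): e=[10,10,4] → X
    (5,2)@(11, 5): e=[-6,18,12] → .
    (3,3)@(7, 7): e=[6,6,12] → X
    (4,3)@(9, 7): e=[-10,14,20] → .
    (2,4)@(5, 9): e=[2,2,20] → X
    (3,4)@(7, 9): e=[-14,10,28] → .
    (2,5)@(5, 11): e=[-18,6,36] → .
  covered (3 px):
    . . . . . . . . .
    . . . . . . . . .
    . . . . X . . . .
    . . . X . . . . .
    . . X . . . . . .
    . . . . . . . . .
    . . . . . . . . .
    . . . . . . . . .
T3:
  2·area = 68
  edge (8, 10)→(2, 14): d=(-6,4) right/bottom  bias=-1
  edge (2, 14)→(0, 4): d=(-2,-10) top-left  bias=+0
  edge (0, 4)→(8, 10): d=(8,6) right/bottom  bias=-1
    (0,2)@(1, 5): e=[58,8,2] → X
    (1,2)@(3, 5): e=[50,28,-10] → .
    (0,3)@(1, 7): e=[46,4,18] → X
    (1,3)@(3, 7): e=[38,24,6] → X
    (2,3)@(5, 7): e=[30,44,-6] → .
    (0,4)@(1, 9): e=[34,0,34] → X  [on edge]
    (2,4)@(5, 9): e=[18,40,10] → X
    (3,4)@(7, 9): e=[10,60,-2] → .
    (0,5)@(1, 11): e=[22,-4,50] → .
    (1,5)@(3, 11): e=[14,16,38] → X
    (3,5)@(7, 11): e=[-2,56,14] → .
    (1,6)@(3, 13): e=[2,12,54] → X
  covered (9 px):
    . . . . . . . . .
    . . . . . . . . .
    X . . . . . . . .
    X X . . . . . . .
    X X X . . . . . .
    . X X . . . . . .
    . X . . . . . . .
    . . . . . . . . .
T4:
  degenerate (2·area = 0) — covers nothing

Answer: 39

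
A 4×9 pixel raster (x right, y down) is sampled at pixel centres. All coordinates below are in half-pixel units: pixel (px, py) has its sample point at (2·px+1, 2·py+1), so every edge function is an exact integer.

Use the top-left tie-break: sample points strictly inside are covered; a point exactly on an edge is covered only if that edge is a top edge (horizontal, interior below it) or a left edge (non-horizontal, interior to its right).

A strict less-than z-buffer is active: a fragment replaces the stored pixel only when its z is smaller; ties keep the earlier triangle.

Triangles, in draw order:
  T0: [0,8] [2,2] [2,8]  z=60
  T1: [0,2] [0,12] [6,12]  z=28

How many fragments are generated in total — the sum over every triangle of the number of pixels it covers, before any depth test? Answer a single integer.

T0:
  2·area = 12
  edge (0, 8)→(2, 2): d=(2,-6) top-left  bias=+0
  edge (2, 2)→(2, 8): d=(0,6) right/bottom  bias=-1
  edge (2, 8)→(0, 8): d=(-2,0) right/bottom  bias=-1
    (0,2)@(1, 5): e=[0,6,6] → █  [on edge]
    (1,2)@(3, 5): e=[12,-6,6] → ·
    (0,3)@(1, 7): e=[4,6,2] → █
    (1,3)@(3, 7): e=[16,-6,2] → ·
    (0,4)@(1, 9): e=[8,6,-2] → ·
  covered (2 px):
    · · · ·
    · · · ·
    █ · · ·
    █ · · ·
    · · · ·
    · · · ·
    · · · ·
    · · · ·
    · · · ·
T1:
  2·area = 60  (B↔C swapped to make it positive)
  edge (0, 2)→(6, 12): d=(6,10) right/bottom  bias=-1
  edge (6, 12)→(0, 12): d=(-6,0) right/bottom  bias=-1
  edge (0, 12)→(0, 2): d=(0,-10) top-left  bias=+0
    (0,2)@(1, 5): e=[8,42,10] → █
    (1,2)@(3, 5): e=[-12,42,30] → ·
    (0,3)@(1, 7): e=[20,30,10] → █
    (1,3)@(3, 7): e=[0,30,30] → ·  [on edge]
    (0,4)@(1, 9): e=[32,18,10] → █
    (1,4)@(3, 9): e=[12,18,30] → █
    (2,4)@(5, 9): e=[-8,18,50] → ·
    (0,5)@(1, 11): e=[44,6,10] → █
    (2,5)@(5, 11): e=[4,6,50] → █
    (3,5)@(7, 11): e=[-16,6,70] → ·
    (0,6)@(1, 13): e=[56,-6,10] → ·
    (1,6)@(3, 13): e=[36,-6,30] → ·
  covered (7 px):
    · · · ·
    · · · ·
    █ · · ·
    █ · · ·
    █ █ · ·
    █ █ █ ·
    · · · ·
    · · · ·
    · · · ·

Answer: 9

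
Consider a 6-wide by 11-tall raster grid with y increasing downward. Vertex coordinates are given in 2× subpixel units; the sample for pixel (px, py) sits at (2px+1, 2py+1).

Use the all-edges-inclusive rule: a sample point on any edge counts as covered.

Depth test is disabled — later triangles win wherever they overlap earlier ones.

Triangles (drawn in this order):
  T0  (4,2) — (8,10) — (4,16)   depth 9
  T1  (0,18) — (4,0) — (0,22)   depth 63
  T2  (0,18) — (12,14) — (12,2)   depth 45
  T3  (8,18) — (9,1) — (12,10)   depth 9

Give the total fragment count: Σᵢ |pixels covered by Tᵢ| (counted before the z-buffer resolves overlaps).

T0:
  2·area = 56
  edge (4, 2)→(8, 10): d=(4,8) inclusive
  edge (8, 10)→(4, 16): d=(-4,6) inclusive
  edge (4, 16)→(4, 2): d=(0,-14) inclusive
    (2,2)@(5, 5): e=[4,38,14] → X
    (3,2)@(7, 5): e=[-12,26,42] → .
    (2,3)@(5, 7): e=[12,30,14] → X
    (3,3)@(7, 7): e=[-4,18,42] → .
    (2,4)@(5, 9): e=[20,22,14] → X
    (3,4)@(7, 9): e=[4,10,42] → X
    (4,4)@(9, 9): e=[-12,-2,70] → .
    (2,5)@(5, 11): e=[28,14,14] → X
    (4,5)@(9, 11): e=[-4,-10,70] → .
    (2,6)@(5, 13): e=[36,6,14] → X
    (3,6)@(7, 13): e=[20,-6,42] → .
    (2,7)@(5, 15): e=[44,-2,14] → .
  covered (7 px):
    . . . . . .
    . . . . . .
    . . X . . .
    . . X . . .
    . . X X . .
    . . X X . .
    . . X . . .
    . . . . . .
    . . . . . .
    . . . . . .
    . . . . . .
T1:
  2·area = 16
  edge (0, 18)→(4, 0): d=(4,-18) inclusive
  edge (4, 0)→(0, 22): d=(-4,22) inclusive
  edge (0, 22)→(0, 18): d=(0,-4) inclusive
    (1,2)@(3, 5): e=[2,2,12] → X
    (2,2)@(5, 5): e=[38,-42,20] → .
    (1,3)@(3, 7): e=[10,-6,12] → .
    (0,7)@(1, 15): e=[6,6,4] → X
    (1,7)@(3, 15): e=[42,-38,12] → .
    (0,8)@(1, 17): e=[14,-2,4] → .
  covered (2 px):
    . . . . . .
    . . . . . .
    . X . . . .
    . . . . . .
    . . . . . .
    . . . . . .
    . . . . . .
    X . . . . .
    . . . . . .
    . . . . . .
    . . . . . .
T2:
  2·area = 144  (B↔C swapped to make it positive)
  edge (0, 18)→(12, 2): d=(12,-16) inclusive
  edge (12, 2)→(12, 14): d=(0,12) inclusive
  edge (12, 14)→(0, 18): d=(-12,4) inclusive
    (5,2)@(11, 5): e=[20,12,112] → X
    (4,3)@(9, 7): e=[12,36,96] → X
    (3,4)@(7, 9): e=[4,60,80] → X
    (3,5)@(7, 11): e=[28,60,56] → X
    (2,6)@(5, 13): e=[20,84,40] → X
    (1,7)@(3, 15): e=[12,108,24] → X
    (4,7)@(9, 15): e=[108,36,0] → X  [on edge]
    (5,7)@(11, 15): e=[140,12,-8] → .
    (0,8)@(1, 17): e=[4,132,8] → X
    (1,8)@(3, 17): e=[36,108,0] → X  [on edge]
    (2,8)@(5, 17): e=[68,84,-8] → .
    (3,8)@(7, 17): e=[100,60,-16] → .
  covered (19 px):
    . . . . . .
    . . . . . .
    . . . . . X
    . . . . X X
    . . . X X X
    . . . X X X
    . . X X X X
    . X X X X .
    X X . . . .
    . . . . . .
    . . . . . .
T3:
  2·area = 60
  edge (8, 18)→(9, 1): d=(1,-17) inclusive
  edge (9, 1)→(12, 10): d=(3,9) inclusive
  edge (12, 10)→(8, 18): d=(-4,8) inclusive
    (4,0)@(9, 1): e=[0,0,60] → X  [on edge]
    (5,0)@(11, 1): e=[34,-18,44] → .
    (4,1)@(9, 3): e=[2,6,52] → X
    (5,1)@(11, 3): e=[36,-12,36] → .
    (4,2)@(9, 5): e=[4,12,44] → X
    (5,2)@(11, 5): e=[38,-6,28] → .
    (4,3)@(9, 7): e=[6,18,36] → X
    (5,3)@(11, 7): e=[40,0,20] → X  [on edge]
    (4,4)@(9, 9): e=[8,24,28] → X
    (4,5)@(9, 11): e=[10,30,20] → X
    (4,6)@(9, 13): e=[12,36,12] → X
    (5,6)@(11, 13): e=[46,18,-4] → .
  covered (11 px):
    . . . . X .
    . . . . X .
    . . . . X .
    . . . . X X
    . . . . X X
    . . . . X X
    . . . . X .
    . . . . X .
    . . . . . .
    . . . . . .
    . . . . . .

Result: 39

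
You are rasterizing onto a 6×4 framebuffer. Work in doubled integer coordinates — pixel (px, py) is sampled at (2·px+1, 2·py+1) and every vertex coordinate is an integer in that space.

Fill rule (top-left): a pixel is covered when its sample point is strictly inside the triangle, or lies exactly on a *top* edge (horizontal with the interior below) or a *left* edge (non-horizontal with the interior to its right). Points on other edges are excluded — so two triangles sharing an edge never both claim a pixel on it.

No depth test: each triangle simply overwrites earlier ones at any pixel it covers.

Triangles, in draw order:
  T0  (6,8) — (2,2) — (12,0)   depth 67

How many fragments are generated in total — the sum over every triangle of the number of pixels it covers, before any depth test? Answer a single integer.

T0:
  2·area = 68
  edge (6, 8)→(2, 2): d=(-4,-6) top-left  bias=+0
  edge (2, 2)→(12, 0): d=(10,-2) top-left  bias=+0
  edge (12, 0)→(6, 8): d=(-6,8) right/bottom  bias=-1
    (3,0)@(7, 1): e=[34,0,34] → █  [on edge]
    (4,0)@(9, 1): e=[46,4,18] → █
    (5,0)@(11, 1): e=[58,8,2] → █
    (1,1)@(3, 3): e=[2,12,54] → █
    (2,1)@(5, 3): e=[14,16,38] → █
    (5,1)@(11, 3): e=[50,28,-10] → ·
    (1,2)@(3, 5): e=[-6,32,42] → ·
    (2,2)@(5, 5): e=[6,36,26] → █
    (4,2)@(9, 5): e=[30,44,-6] → ·
    (2,3)@(5, 7): e=[-2,56,14] → ·
    (3,3)@(7, 7): e=[10,60,-2] → ·
  covered (9 px):
    · · · █ █ █
    · █ █ █ █ ·
    · · █ █ · ·
    · · · · · ·

Final: 9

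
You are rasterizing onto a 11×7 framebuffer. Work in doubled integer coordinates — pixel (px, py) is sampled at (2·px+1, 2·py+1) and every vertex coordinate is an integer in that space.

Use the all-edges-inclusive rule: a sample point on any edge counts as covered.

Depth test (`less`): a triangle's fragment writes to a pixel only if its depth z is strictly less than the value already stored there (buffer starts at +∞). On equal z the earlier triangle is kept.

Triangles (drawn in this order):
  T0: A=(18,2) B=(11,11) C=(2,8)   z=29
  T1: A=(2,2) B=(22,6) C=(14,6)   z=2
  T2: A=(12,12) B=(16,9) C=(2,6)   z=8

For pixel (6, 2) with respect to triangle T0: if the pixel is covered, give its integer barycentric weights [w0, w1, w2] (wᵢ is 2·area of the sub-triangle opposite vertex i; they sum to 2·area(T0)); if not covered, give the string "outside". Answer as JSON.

T0:
  2·area = 102
  edge (18, 2)→(11, 11): d=(-7,9) inclusive
  edge (11, 11)→(2, 8): d=(-9,-3) inclusive
  edge (2, 8)→(18, 2): d=(16,-6) inclusive
    (8,1)@(17, 3): e=[2,90,10] → #
    (9,1)@(19, 3): e=[-16,96,22] → ·
    (5,2)@(11, 5): e=[42,54,6] → #
    (6,2)@(13, 5): e=[24,60,18] → #
    (7,2)@(15, 5): e=[6,66,30] → #
    (8,2)@(17, 5): e=[-12,72,42] → ·
    (2,3)@(5, 7): e=[82,18,2] → #
    (3,3)@(7, 7): e=[64,24,14] → #
    (4,3)@(9, 7): e=[46,30,26] → #
    (7,3)@(15, 7): e=[-8,48,62] → ·
    (2,4)@(5, 9): e=[68,0,34] → #  [on edge]
    (6,4)@(13, 9): e=[-4,24,82] → ·
    (5,5)@(11, 11): e=[0,0,102] → #  [on edge]
    (8,6)@(17, 13): e=[-68,0,170] → ·  [on edge]
  covered (14 px):
    · · · · · · · · · · ·
    · · · · · · · · # · ·
    · · · · · # # # · · ·
    · · # # # # # · · · ·
    · · # # # # · · · · ·
    · · · · · # · · · · ·
    · · · · · · · · · · ·
T1:
  2·area = 32
  edge (2, 2)→(22, 6): d=(20,4) inclusive
  edge (22, 6)→(14, 6): d=(-8,0) inclusive
  edge (14, 6)→(2, 2): d=(-12,-4) inclusive
    (2,1)@(5, 3): e=[8,24,0] → #  [on edge]
    (3,1)@(7, 3): e=[0,24,8] → #  [on edge]
    (4,1)@(9, 3): e=[-8,24,16] → ·
    (2,2)@(5, 5): e=[48,8,-24] → ·
    (3,2)@(7, 5): e=[40,8,-16] → ·
    (5,2)@(11, 5): e=[24,8,0] → #  [on edge]
    (6,2)@(13, 5): e=[16,8,8] → #
    (7,2)@(15, 5): e=[8,8,16] → #
    (8,2)@(17, 5): e=[0,8,24] → #  [on edge]
    (9,2)@(19, 5): e=[-8,8,32] → ·
    (5,3)@(11, 7): e=[64,-8,-24] → ·
    (6,3)@(13, 7): e=[56,-8,-16] → ·
    (8,3)@(17, 7): e=[40,-8,0] → ·  [on edge]
  covered (6 px):
    · · · · · · · · · · ·
    · · # # · · · · · · ·
    · · · · · # # # # · ·
    · · · · · · · · · · ·
    · · · · · · · · · · ·
    · · · · · · · · · · ·
    · · · · · · · · · · ·
T2:
  2·area = 54  (B↔C swapped to make it positive)
  edge (12, 12)→(2, 6): d=(-10,-6) inclusive
  edge (2, 6)→(16, 9): d=(14,3) inclusive
  edge (16, 9)→(12, 12): d=(-4,3) inclusive
    (2,3)@(5, 7): e=[8,5,41] → #
    (3,3)@(7, 7): e=[20,-1,35] → ·
    (2,4)@(5, 9): e=[-12,33,33] → ·
    (3,4)@(7, 9): e=[0,27,27] → #  [on edge]
    (4,4)@(9, 9): e=[12,21,21] → #
    (5,4)@(11, 9): e=[24,15,15] → #
    (6,4)@(13, 9): e=[36,9,9] → #
    (7,4)@(15, 9): e=[48,3,3] → #
    (8,4)@(17, 9): e=[60,-3,-3] → ·
    (3,5)@(7, 11): e=[-20,55,19] → ·
    (4,5)@(9, 11): e=[-8,49,13] → ·
    (5,5)@(11, 11): e=[4,43,7] → #
  covered (8 px):
    · · · · · · · · · · ·
    · · · · · · · · · · ·
    · · · · · · · · · · ·
    · · # · · · · · · · ·
    · · · # # # # # · · ·
    · · · · · # # · · · ·
    · · · · · · · · · · ·

Answer: [60,18,24]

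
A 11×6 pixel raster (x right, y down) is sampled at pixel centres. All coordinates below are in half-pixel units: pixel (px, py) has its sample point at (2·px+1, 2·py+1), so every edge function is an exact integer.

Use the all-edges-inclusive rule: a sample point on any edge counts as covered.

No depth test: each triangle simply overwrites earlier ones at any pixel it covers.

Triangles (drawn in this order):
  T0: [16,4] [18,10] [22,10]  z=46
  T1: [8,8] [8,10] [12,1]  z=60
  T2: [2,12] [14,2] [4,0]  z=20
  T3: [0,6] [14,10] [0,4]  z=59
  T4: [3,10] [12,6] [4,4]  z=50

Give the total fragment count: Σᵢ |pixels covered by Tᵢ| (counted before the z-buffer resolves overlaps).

T0:
  2·area = 24  (B↔C swapped to make it positive)
  edge (16, 4)→(22, 10): d=(6,6) inclusive
  edge (22, 10)→(18, 10): d=(-4,0) inclusive
  edge (18, 10)→(16, 4): d=(-2,-6) inclusive
    (6,0)@(13, 1): e=[0,36,-12] → ·  [on edge]
    (7,0)@(15, 1): e=[-12,36,0] → ·  [on edge]
    (7,1)@(15, 3): e=[0,28,-4] → ·  [on edge]
    (8,2)@(17, 5): e=[0,20,4] → █  [on edge]
    (9,2)@(19, 5): e=[-12,20,16] → ·
    (8,3)@(17, 7): e=[12,12,0] → █  [on edge]
    (9,3)@(19, 7): e=[0,12,12] → █  [on edge]
    (10,3)@(21, 7): e=[-12,12,24] → ·
    (8,4)@(17, 9): e=[24,4,-4] → ·
    (9,4)@(19, 9): e=[12,4,8] → █
    (10,4)@(21, 9): e=[0,4,20] → █  [on edge]
    (9,5)@(19, 11): e=[24,-4,4] → ·
  covered (5 px):
    · · · · · · · · · · ·
    · · · · · · · · · · ·
    · · · · · · · · █ · ·
    · · · · · · · · █ █ ·
    · · · · · · · · · █ █
    · · · · · · · · · · ·
T1:
  2·area = 8  (B↔C swapped to make it positive)
  edge (8, 8)→(12, 1): d=(4,-7) inclusive
  edge (12, 1)→(8, 10): d=(-4,9) inclusive
  edge (8, 10)→(8, 8): d=(0,-2) inclusive
    (5,1)@(11, 3): e=[1,1,6] → █
    (6,1)@(13, 3): e=[15,-17,10] → ·
    (5,2)@(11, 5): e=[9,-7,6] → ·
    (4,3)@(9, 7): e=[3,3,2] → █
    (5,3)@(11, 7): e=[17,-15,6] → ·
    (4,4)@(9, 9): e=[11,-5,2] → ·
  covered (2 px):
    · · · · · · · · · · ·
    · · · · · █ · · · · ·
    · · · · · · · · · · ·
    · · · · █ · · · · · ·
    · · · · · · · · · · ·
    · · · · · · · · · · ·
T2:
  2·area = 124  (B↔C swapped to make it positive)
  edge (2, 12)→(4, 0): d=(2,-12) inclusive
  edge (4, 0)→(14, 2): d=(10,2) inclusive
  edge (14, 2)→(2, 12): d=(-12,10) inclusive
    (2,0)@(5, 1): e=[14,8,102] → █
    (3,0)@(7, 1): e=[38,4,82] → █
    (4,0)@(9, 1): e=[62,0,62] → █  [on edge]
    (5,0)@(11, 1): e=[86,-4,42] → ·
    (2,1)@(5, 3): e=[18,28,78] → █
    (5,1)@(11, 3): e=[90,16,18] → █
    (6,1)@(13, 3): e=[114,12,-2] → ·
    (9,1)@(19, 3): e=[186,0,-62] → ·  [on edge]
    (2,2)@(5, 5): e=[22,48,54] → █
    (5,2)@(11, 5): e=[94,36,-6] → ·
    (1,3)@(3, 7): e=[2,72,50] → █
    (4,3)@(9, 7): e=[74,60,-10] → ·
  covered (16 px):
    · · █ █ █ · · · · · ·
    · · █ █ █ █ · · · · ·
    · · █ █ █ · · · · · ·
    · █ █ █ · · · · · · ·
    · █ █ · · · · · · · ·
    · █ · · · · · · · · ·
T3:
  2·area = 28  (B↔C swapped to make it positive)
  edge (0, 6)→(0, 4): d=(0,-2) inclusive
  edge (0, 4)→(14, 10): d=(14,6) inclusive
  edge (14, 10)→(0, 6): d=(-14,-4) inclusive
    (0,2)@(1, 5): e=[2,8,18] → █
    (1,2)@(3, 5): e=[6,-4,26] → ·
    (0,3)@(1, 7): e=[2,36,-10] → ·
    (2,3)@(5, 7): e=[10,12,6] → █
    (3,3)@(7, 7): e=[14,0,14] → █  [on edge]
    (4,3)@(9, 7): e=[18,-12,22] → ·
    (2,4)@(5, 9): e=[10,40,-22] → ·
    (3,4)@(7, 9): e=[14,28,-14] → ·
    (5,4)@(11, 9): e=[22,4,2] → █
    (6,4)@(13, 9): e=[26,-8,10] → ·
    (5,5)@(11, 11): e=[22,32,-26] → ·
  covered (4 px):
    · · · · · · · · · · ·
    · · · · · · · · · · ·
    █ · · · · · · · · · ·
    · · █ █ · · · · · · ·
    · · · · · █ · · · · ·
    · · · · · · · · · · ·
T4:
  2·area = 50  (B↔C swapped to make it positive)
  edge (3, 10)→(4, 4): d=(1,-6) inclusive
  edge (4, 4)→(12, 6): d=(8,2) inclusive
  edge (12, 6)→(3, 10): d=(-9,4) inclusive
    (2,2)@(5, 5): e=[7,6,37] → █
    (3,2)@(7, 5): e=[19,2,29] → █
    (4,2)@(9, 5): e=[31,-2,21] → ·
    (2,3)@(5, 7): e=[9,22,19] → █
    (4,3)@(9, 7): e=[33,14,3] → █
    (5,3)@(11, 7): e=[45,10,-5] → ·
    (2,4)@(5, 9): e=[11,38,1] → █
    (3,4)@(7, 9): e=[23,34,-7] → ·
    (4,4)@(9, 9): e=[35,30,-15] → ·
    (2,5)@(5, 11): e=[13,54,-17] → ·
  covered (6 px):
    · · · · · · · · · · ·
    · · · · · · · · · · ·
    · · █ █ · · · · · · ·
    · · █ █ █ · · · · · ·
    · · █ · · · · · · · ·
    · · · · · · · · · · ·

Answer: 33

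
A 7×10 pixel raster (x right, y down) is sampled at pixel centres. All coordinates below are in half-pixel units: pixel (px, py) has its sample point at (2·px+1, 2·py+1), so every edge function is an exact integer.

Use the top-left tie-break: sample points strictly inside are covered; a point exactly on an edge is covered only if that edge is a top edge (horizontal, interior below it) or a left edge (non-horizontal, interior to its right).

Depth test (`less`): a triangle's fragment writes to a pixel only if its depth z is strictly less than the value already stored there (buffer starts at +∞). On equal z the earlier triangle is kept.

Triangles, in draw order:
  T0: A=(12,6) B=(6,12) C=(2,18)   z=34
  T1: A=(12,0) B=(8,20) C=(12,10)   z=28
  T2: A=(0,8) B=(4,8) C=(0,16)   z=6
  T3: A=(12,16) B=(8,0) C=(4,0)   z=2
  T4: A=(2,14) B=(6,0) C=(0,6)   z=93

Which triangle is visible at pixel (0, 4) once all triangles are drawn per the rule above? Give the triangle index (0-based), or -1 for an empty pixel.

T0:
  2·area = 12  (B↔C swapped to make it positive)
  edge (12, 6)→(2, 18): d=(-10,12) right/bottom  bias=-1
  edge (2, 18)→(6, 12): d=(4,-6) top-left  bias=+0
  edge (6, 12)→(12, 6): d=(6,-6) top-left  bias=+0
    (6,2)@(13, 5): e=[-2,14,0] → ·  [on edge]
    (5,3)@(11, 7): e=[2,10,0] → █  [on edge]
    (6,3)@(13, 7): e=[-22,22,12] → ·
    (4,4)@(9, 9): e=[6,6,0] → █  [on edge]
    (5,4)@(11, 9): e=[-18,18,12] → ·
    (3,5)@(7, 11): e=[10,2,0] → █  [on edge]
    (4,5)@(9, 11): e=[-14,14,12] → ·
    (2,6)@(5, 13): e=[14,-2,0] → ·  [on edge]
    (3,6)@(7, 13): e=[-10,10,12] → ·
    (1,7)@(3, 15): e=[18,-6,0] → ·  [on edge]
    (0,8)@(1, 17): e=[22,-10,0] → ·  [on edge]
  covered (3 px):
    · · · · · · ·
    · · · · · · ·
    · · · · · · ·
    · · · · · █ ·
    · · · · █ · ·
    · · · █ · · ·
    · · · · · · ·
    · · · · · · ·
    · · · · · · ·
    · · · · · · ·
T1:
  2·area = 40  (B↔C swapped to make it positive)
  edge (12, 0)→(12, 10): d=(0,10) right/bottom  bias=-1
  edge (12, 10)→(8, 20): d=(-4,10) right/bottom  bias=-1
  edge (8, 20)→(12, 0): d=(4,-20) top-left  bias=+0
    (5,2)@(11, 5): e=[10,30,0] → █  [on edge]
    (6,2)@(13, 5): e=[-10,10,40] → ·
    (5,3)@(11, 7): e=[10,22,8] → █
    (6,3)@(13, 7): e=[-10,2,48] → ·
    (5,4)@(11, 9): e=[10,14,16] → █
    (6,4)@(13, 9): e=[-10,-6,56] → ·
    (5,5)@(11, 11): e=[10,6,24] → █
    (6,5)@(13, 11): e=[-10,-14,64] → ·
    (5,6)@(11, 13): e=[10,-2,32] → ·
    (4,7)@(9, 15): e=[30,10,0] → █  [on edge]
    (5,7)@(11, 15): e=[10,-10,40] → ·
    (4,8)@(9, 17): e=[30,2,8] → █
  covered (6 px):
    · · · · · · ·
    · · · · · · ·
    · · · · · █ ·
    · · · · · █ ·
    · · · · · █ ·
    · · · · · █ ·
    · · · · · · ·
    · · · · █ · ·
    · · · · █ · ·
    · · · · · · ·
T2:
  2·area = 32
  edge (0, 8)→(4, 8): d=(4,0) top-left  bias=+0
  edge (4, 8)→(0, 16): d=(-4,8) right/bottom  bias=-1
  edge (0, 16)→(0, 8): d=(0,-8) top-left  bias=+0
    (0,4)@(1, 9): e=[4,20,8] → █
    (1,4)@(3, 9): e=[4,4,24] → █
    (2,4)@(5, 9): e=[4,-12,40] → ·
    (0,5)@(1, 11): e=[12,12,8] → █
    (1,5)@(3, 11): e=[12,-4,24] → ·
    (0,6)@(1, 13): e=[20,4,8] → █
    (1,6)@(3, 13): e=[20,-12,24] → ·
    (0,7)@(1, 15): e=[28,-4,8] → ·
  covered (4 px):
    · · · · · · ·
    · · · · · · ·
    · · · · · · ·
    · · · · · · ·
    █ █ · · · · ·
    █ · · · · · ·
    █ · · · · · ·
    · · · · · · ·
    · · · · · · ·
    · · · · · · ·
T3:
  2·area = 64  (B↔C swapped to make it positive)
  edge (12, 16)→(4, 0): d=(-8,-16) top-left  bias=+0
  edge (4, 0)→(8, 0): d=(4,0) top-left  bias=+0
  edge (8, 0)→(12, 16): d=(4,16) right/bottom  bias=-1
    (2,0)@(5, 1): e=[8,4,52] → █
    (3,0)@(7, 1): e=[40,4,20] → █
    (4,0)@(9, 1): e=[72,4,-12] → ·
    (2,1)@(5, 3): e=[-8,12,60] → ·
    (3,1)@(7, 3): e=[24,12,28] → █
    (4,1)@(9, 3): e=[56,12,-4] → ·
    (3,2)@(7, 5): e=[8,20,36] → █
    (4,2)@(9, 5): e=[40,20,4] → █
    (5,2)@(11, 5): e=[72,20,-28] → ·
    (3,3)@(7, 7): e=[-8,28,44] → ·
    (4,3)@(9, 7): e=[24,28,12] → █
    (5,3)@(11, 7): e=[56,28,-20] → ·
  covered (8 px):
    · · █ █ · · ·
    · · · █ · · ·
    · · · █ █ · ·
    · · · · █ · ·
    · · · · █ · ·
    · · · · · · ·
    · · · · · █ ·
    · · · · · · ·
    · · · · · · ·
    · · · · · · ·
T4:
  2·area = 60  (B↔C swapped to make it positive)
  edge (2, 14)→(0, 6): d=(-2,-8) top-left  bias=+0
  edge (0, 6)→(6, 0): d=(6,-6) top-left  bias=+0
  edge (6, 0)→(2, 14): d=(-4,14) right/bottom  bias=-1
    (2,0)@(5, 1): e=[50,0,10] → █  [on edge]
    (3,0)@(7, 1): e=[66,12,-18] → ·
    (1,1)@(3, 3): e=[30,0,30] → █  [on edge]
    (3,1)@(7, 3): e=[62,24,-26] → ·
    (0,2)@(1, 5): e=[10,0,50] → █  [on edge]
    (2,2)@(5, 5): e=[42,24,-6] → ·
    (0,3)@(1, 7): e=[6,12,42] → █
    (2,3)@(5, 7): e=[38,36,-14] → ·
    (0,4)@(1, 9): e=[2,24,34] → █
    (2,4)@(5, 9): e=[34,48,-22] → ·
    (0,5)@(1, 11): e=[-2,36,26] → ·
    (1,5)@(3, 11): e=[14,48,-2] → ·
  covered (9 px):
    · · █ · · · ·
    · █ █ · · · ·
    █ █ · · · · ·
    █ █ · · · · ·
    █ █ · · · · ·
    · · · · · · ·
    · · · · · · ·
    · · · · · · ·
    · · · · · · ·
    · · · · · · ·

Z-buffer (winner per pixel, '.' = empty):
  . . 3 3 . . .
  . 4 4 3 . . .
  4 4 . 3 3 1 .
  4 4 . . 3 1 .
  2 2 . . 3 1 .
  2 . . 0 . 1 .
  2 . . . . 3 .
  . . . . 1 . .
  . . . . 1 . .
  . . . . . . .

Result: 2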